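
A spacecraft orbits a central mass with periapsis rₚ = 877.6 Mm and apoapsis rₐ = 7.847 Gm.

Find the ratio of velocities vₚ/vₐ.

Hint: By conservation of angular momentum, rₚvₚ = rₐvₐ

Convert to SI: rₚ = 877.6 Mm = 8.776e+08 m; rₐ = 7.847 Gm = 7.847e+09 m.
Conservation of angular momentum gives rₚvₚ = rₐvₐ, so vₚ/vₐ = rₐ/rₚ.
vₚ/vₐ = 7.847e+09 / 8.776e+08 ≈ 8.941.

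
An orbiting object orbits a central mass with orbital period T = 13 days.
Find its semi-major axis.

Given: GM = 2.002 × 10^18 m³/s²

Convert to SI: T = 13 days = 1.1232e+06 s.
Invert Kepler's third law: a = (GM · T² / (4π²))^(1/3).
Substituting T = 1.1232e+06 s and GM = 2.002e+18 m³/s²:
a = (2.002e+18 · (1.1232e+06)² / (4π²))^(1/3) m
a ≈ 4e+09 m = 4 Gm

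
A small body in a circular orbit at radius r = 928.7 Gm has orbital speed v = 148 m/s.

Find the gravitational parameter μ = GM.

Convert to SI: r = 928.7 Gm = 9.287e+11 m.
For a circular orbit v² = GM/r, so GM = v² · r.
GM = (148)² · 9.287e+11 m³/s² ≈ 2.034e+16 m³/s² = 2.034 × 10^16 m³/s².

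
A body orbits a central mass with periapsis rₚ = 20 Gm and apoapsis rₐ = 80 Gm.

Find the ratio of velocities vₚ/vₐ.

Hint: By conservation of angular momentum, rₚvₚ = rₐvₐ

Convert to SI: rₚ = 20 Gm = 2e+10 m; rₐ = 80 Gm = 8e+10 m.
Conservation of angular momentum gives rₚvₚ = rₐvₐ, so vₚ/vₐ = rₐ/rₚ.
vₚ/vₐ = 8e+10 / 2e+10 ≈ 4.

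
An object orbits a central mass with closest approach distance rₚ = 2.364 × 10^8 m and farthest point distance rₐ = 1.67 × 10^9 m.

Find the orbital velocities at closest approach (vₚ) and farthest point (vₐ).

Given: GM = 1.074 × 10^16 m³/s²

Use the vis-viva equation v² = GM(2/r − 1/a) with a = (rₚ + rₐ)/2 = (2.364e+08 + 1.67e+09)/2 = 9.532e+08 m.
vₚ = √(GM · (2/rₚ − 1/a)) = √(1.074e+16 · (2/2.364e+08 − 1/9.532e+08)) m/s ≈ 8922 m/s = 8.922 km/s.
vₐ = √(GM · (2/rₐ − 1/a)) = √(1.074e+16 · (2/1.67e+09 − 1/9.532e+08)) m/s ≈ 1263 m/s = 1.263 km/s.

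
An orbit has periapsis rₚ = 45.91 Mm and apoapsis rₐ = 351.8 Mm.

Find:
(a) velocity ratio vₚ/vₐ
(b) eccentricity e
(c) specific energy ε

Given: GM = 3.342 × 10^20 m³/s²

Convert to SI: rₚ = 45.91 Mm = 4.591e+07 m; rₐ = 351.8 Mm = 3.518e+08 m.
(a) Conservation of angular momentum (rₚvₚ = rₐvₐ) gives vₚ/vₐ = rₐ/rₚ = 3.518e+08/4.591e+07 ≈ 7.663
(b) e = (rₐ − rₚ)/(rₐ + rₚ) = (3.518e+08 − 4.591e+07)/(3.518e+08 + 4.591e+07) ≈ 0.7691
(c) With a = (rₚ + rₐ)/2 = 1.98855e+08 m, ε = −GM/(2a) = −3.342e+20/(2 · 1.98855e+08) J/kg ≈ -8.403e+11 J/kg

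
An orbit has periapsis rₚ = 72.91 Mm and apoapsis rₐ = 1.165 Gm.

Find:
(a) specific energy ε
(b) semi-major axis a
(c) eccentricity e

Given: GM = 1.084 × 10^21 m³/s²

Convert to SI: rₚ = 72.91 Mm = 7.291e+07 m; rₐ = 1.165 Gm = 1.165e+09 m.
(a) With a = (rₚ + rₐ)/2 = 6.18955e+08 m, ε = −GM/(2a) = −1.084e+21/(2 · 6.18955e+08) J/kg ≈ -8.757e+11 J/kg
(b) a = (rₚ + rₐ)/2 = (7.291e+07 + 1.165e+09)/2 ≈ 6.19e+08 m
(c) e = (rₐ − rₚ)/(rₐ + rₚ) = (1.165e+09 − 7.291e+07)/(1.165e+09 + 7.291e+07) ≈ 0.8822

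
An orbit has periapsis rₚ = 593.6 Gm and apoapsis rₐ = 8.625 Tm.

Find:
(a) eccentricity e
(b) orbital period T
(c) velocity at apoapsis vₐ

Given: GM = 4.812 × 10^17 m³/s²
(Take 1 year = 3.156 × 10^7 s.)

Convert to SI: rₚ = 593.6 Gm = 5.936e+11 m; rₐ = 8.625 Tm = 8.625e+12 m.
(a) e = (rₐ − rₚ)/(rₐ + rₚ) = (8.625e+12 − 5.936e+11)/(8.625e+12 + 5.936e+11) ≈ 0.8712
(b) With a = (rₚ + rₐ)/2 = 4.6093e+12 m, T = 2π √(a³/GM) = 2π √((4.6093e+12)³/4.812e+17) s ≈ 8.963e+10 s
(c) With a = (rₚ + rₐ)/2 = 4.6093e+12 m, vₐ = √(GM (2/rₐ − 1/a)) = √(4.812e+17 · (2/8.625e+12 − 1/4.6093e+12)) m/s ≈ 84.76 m/s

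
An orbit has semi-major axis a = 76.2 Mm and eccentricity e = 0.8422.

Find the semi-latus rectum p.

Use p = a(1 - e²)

Convert to SI: a = 76.2 Mm = 7.62e+07 m.
p = a (1 − e²).
p = 7.62e+07 · (1 − (0.8422)²) = 7.62e+07 · 0.290699 ≈ 2.215e+07 m = 22.15 Mm.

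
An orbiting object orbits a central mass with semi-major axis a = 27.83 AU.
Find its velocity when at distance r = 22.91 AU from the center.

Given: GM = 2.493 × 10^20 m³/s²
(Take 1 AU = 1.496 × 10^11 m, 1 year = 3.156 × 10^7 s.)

Convert to SI: a = 27.83 AU = 4.16337e+12 m; r = 22.91 AU = 3.42734e+12 m.
Vis-viva: v = √(GM · (2/r − 1/a)).
2/r − 1/a = 2/3.42734e+12 − 1/4.16337e+12 = 3.43353e-13 m⁻¹.
v = √(2.493e+20 · 3.43353e-13) m/s ≈ 9252 m/s = 1.952 AU/year.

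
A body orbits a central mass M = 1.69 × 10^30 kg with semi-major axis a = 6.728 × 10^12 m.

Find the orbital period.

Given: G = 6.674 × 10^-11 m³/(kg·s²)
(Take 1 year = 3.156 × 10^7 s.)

GM = G · M = 6.674e-11 · 1.69e+30 = 1.12791e+20 m³/s².
Kepler's third law: T = 2π √(a³ / GM).
Substituting a = 6.728e+12 m and GM = 1.12791e+20 m³/s²:
T = 2π √((6.728e+12)³ / 1.12791e+20) s
T ≈ 1.032e+10 s = 327.1 years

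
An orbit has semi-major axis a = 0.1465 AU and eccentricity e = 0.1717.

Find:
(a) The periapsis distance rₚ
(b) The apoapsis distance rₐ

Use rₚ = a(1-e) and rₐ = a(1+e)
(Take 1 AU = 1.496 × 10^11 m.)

Convert to SI: a = 0.1465 AU = 2.19164e+10 m.
(a) rₚ = a(1 − e) = 2.19164e+10 · (1 − 0.1717) = 2.19164e+10 · 0.8283 ≈ 1.815e+10 m = 0.1213 AU.
(b) rₐ = a(1 + e) = 2.19164e+10 · (1 + 0.1717) = 2.19164e+10 · 1.1717 ≈ 2.568e+10 m = 0.1717 AU.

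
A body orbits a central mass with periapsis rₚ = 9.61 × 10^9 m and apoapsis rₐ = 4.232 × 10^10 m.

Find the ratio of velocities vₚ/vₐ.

Conservation of angular momentum gives rₚvₚ = rₐvₐ, so vₚ/vₐ = rₐ/rₚ.
vₚ/vₐ = 4.232e+10 / 9.61e+09 ≈ 4.404.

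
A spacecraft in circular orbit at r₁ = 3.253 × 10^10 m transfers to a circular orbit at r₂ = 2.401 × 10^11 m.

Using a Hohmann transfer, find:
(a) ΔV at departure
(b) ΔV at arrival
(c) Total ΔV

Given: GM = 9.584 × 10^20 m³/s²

Transfer semi-major axis: a_t = (r₁ + r₂)/2 = (3.253e+10 + 2.401e+11)/2 = 1.36315e+11 m.
Circular speeds: v₁ = √(GM/r₁) = 171645 m/s, v₂ = √(GM/r₂) = 63179.7 m/s.
Transfer speeds (vis-viva v² = GM(2/r − 1/a_t)): v₁ᵗ = 227801 m/s, v₂ᵗ = 30863.7 m/s.
(a) ΔV₁ = |v₁ᵗ − v₁| ≈ 5.616e+04 m/s = 56.16 km/s.
(b) ΔV₂ = |v₂ − v₂ᵗ| ≈ 3.232e+04 m/s = 32.32 km/s.
(c) ΔV_total = ΔV₁ + ΔV₂ ≈ 8.847e+04 m/s = 88.47 km/s.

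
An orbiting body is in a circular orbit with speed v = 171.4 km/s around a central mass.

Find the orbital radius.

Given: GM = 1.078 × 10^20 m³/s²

Convert to SI: v = 171.4 km/s = 171400 m/s.
For a circular orbit, v² = GM / r, so r = GM / v².
r = 1.078e+20 / (171400)² m ≈ 3.669e+09 m = 3.669 Gm.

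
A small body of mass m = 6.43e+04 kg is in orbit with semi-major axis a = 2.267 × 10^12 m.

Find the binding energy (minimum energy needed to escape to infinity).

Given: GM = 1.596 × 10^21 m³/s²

Total orbital energy is E = −GMm/(2a); binding energy is E_bind = −E = GMm/(2a).
E_bind = 1.596e+21 · 6.43e+04 / (2 · 2.267e+12) J ≈ 2.263e+13 J = 22.63 TJ.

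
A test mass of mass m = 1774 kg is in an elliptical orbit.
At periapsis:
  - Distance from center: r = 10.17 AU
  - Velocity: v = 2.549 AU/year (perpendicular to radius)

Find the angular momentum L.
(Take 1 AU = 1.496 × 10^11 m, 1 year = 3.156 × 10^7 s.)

Convert to SI: r = 10.17 AU = 1.52143e+12 m; v = 2.549 AU/year = 12082.7 m/s.
Since v is perpendicular to r, L = m · v · r.
L = 1774 · 12082.7 · 1.52143e+12 kg·m²/s ≈ 3.261e+19 kg·m²/s.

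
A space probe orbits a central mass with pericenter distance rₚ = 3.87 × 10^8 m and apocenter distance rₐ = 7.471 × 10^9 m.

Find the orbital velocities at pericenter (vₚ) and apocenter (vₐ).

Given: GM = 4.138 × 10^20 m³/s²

Use the vis-viva equation v² = GM(2/r − 1/a) with a = (rₚ + rₐ)/2 = (3.87e+08 + 7.471e+09)/2 = 3.929e+09 m.
vₚ = √(GM · (2/rₚ − 1/a)) = √(4.138e+20 · (2/3.87e+08 − 1/3.929e+09)) m/s ≈ 1.426e+06 m/s = 1426 km/s.
vₐ = √(GM · (2/rₐ − 1/a)) = √(4.138e+20 · (2/7.471e+09 − 1/3.929e+09)) m/s ≈ 7.386e+04 m/s = 73.86 km/s.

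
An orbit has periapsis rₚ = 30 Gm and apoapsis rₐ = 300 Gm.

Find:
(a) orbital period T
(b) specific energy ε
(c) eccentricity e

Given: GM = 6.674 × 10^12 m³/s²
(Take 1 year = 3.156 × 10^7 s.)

Convert to SI: rₚ = 30 Gm = 3e+10 m; rₐ = 300 Gm = 3e+11 m.
(a) With a = (rₚ + rₐ)/2 = 1.65e+11 m, T = 2π √(a³/GM) = 2π √((1.65e+11)³/6.674e+12) s ≈ 1.63e+11 s
(b) With a = (rₚ + rₐ)/2 = 1.65e+11 m, ε = −GM/(2a) = −6.674e+12/(2 · 1.65e+11) J/kg ≈ -20.22 J/kg
(c) e = (rₐ − rₚ)/(rₐ + rₚ) = (3e+11 − 3e+10)/(3e+11 + 3e+10) ≈ 0.8182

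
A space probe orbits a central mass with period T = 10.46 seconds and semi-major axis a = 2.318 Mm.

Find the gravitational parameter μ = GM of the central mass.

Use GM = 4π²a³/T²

Convert to SI: a = 2.318 Mm = 2.318e+06 m.
GM = 4π² · a³ / T².
GM = 4π² · (2.318e+06)³ / (10.46)² m³/s² ≈ 4.494e+18 m³/s² = 4.494 × 10^18 m³/s².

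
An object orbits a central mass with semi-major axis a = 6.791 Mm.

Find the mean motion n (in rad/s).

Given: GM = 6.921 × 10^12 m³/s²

Convert to SI: a = 6.791 Mm = 6.791e+06 m.
n = √(GM / a³).
n = √(6.921e+12 / (6.791e+06)³) rad/s ≈ 0.0001487 rad/s.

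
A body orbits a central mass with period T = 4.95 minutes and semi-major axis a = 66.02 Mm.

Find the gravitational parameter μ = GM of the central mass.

Convert to SI: T = 4.95 minutes = 297 s; a = 66.02 Mm = 6.602e+07 m.
GM = 4π² · a³ / T².
GM = 4π² · (6.602e+07)³ / (297)² m³/s² ≈ 1.288e+20 m³/s² = 1.288 × 10^20 m³/s².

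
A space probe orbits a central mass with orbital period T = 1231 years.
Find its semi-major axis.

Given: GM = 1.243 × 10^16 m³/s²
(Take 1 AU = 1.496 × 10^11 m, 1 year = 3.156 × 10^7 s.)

Convert to SI: T = 1231 years = 3.88504e+10 s.
Invert Kepler's third law: a = (GM · T² / (4π²))^(1/3).
Substituting T = 3.88504e+10 s and GM = 1.243e+16 m³/s²:
a = (1.243e+16 · (3.88504e+10)² / (4π²))^(1/3) m
a ≈ 7.804e+11 m = 5.216 AU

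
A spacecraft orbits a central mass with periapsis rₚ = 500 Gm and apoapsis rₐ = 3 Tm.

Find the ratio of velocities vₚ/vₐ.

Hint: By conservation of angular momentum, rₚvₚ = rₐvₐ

Convert to SI: rₚ = 500 Gm = 5e+11 m; rₐ = 3 Tm = 3e+12 m.
Conservation of angular momentum gives rₚvₚ = rₐvₐ, so vₚ/vₐ = rₐ/rₚ.
vₚ/vₐ = 3e+12 / 5e+11 ≈ 6.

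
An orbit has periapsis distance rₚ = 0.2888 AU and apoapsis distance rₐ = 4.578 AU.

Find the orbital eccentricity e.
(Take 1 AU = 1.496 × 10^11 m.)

Convert to SI: rₚ = 0.2888 AU = 4.32045e+10 m; rₐ = 4.578 AU = 6.84869e+11 m.
e = (rₐ − rₚ) / (rₐ + rₚ).
e = (6.84869e+11 − 4.32045e+10) / (6.84869e+11 + 4.32045e+10) = 6.41664e+11 / 7.28073e+11 ≈ 0.8813.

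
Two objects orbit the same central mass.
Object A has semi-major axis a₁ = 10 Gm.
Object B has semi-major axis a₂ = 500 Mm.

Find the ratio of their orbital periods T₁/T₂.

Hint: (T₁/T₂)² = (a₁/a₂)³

Convert to SI: a₁ = 10 Gm = 1e+10 m; a₂ = 500 Mm = 5e+08 m.
From Kepler's third law, (T₁/T₂)² = (a₁/a₂)³, so T₁/T₂ = (a₁/a₂)^(3/2).
a₁/a₂ = 1e+10 / 5e+08 = 20.
T₁/T₂ = (20)^(3/2) ≈ 89.44.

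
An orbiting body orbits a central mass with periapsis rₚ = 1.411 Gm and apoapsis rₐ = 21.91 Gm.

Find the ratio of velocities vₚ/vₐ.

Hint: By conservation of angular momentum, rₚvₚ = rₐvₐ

Convert to SI: rₚ = 1.411 Gm = 1.411e+09 m; rₐ = 21.91 Gm = 2.191e+10 m.
Conservation of angular momentum gives rₚvₚ = rₐvₐ, so vₚ/vₐ = rₐ/rₚ.
vₚ/vₐ = 2.191e+10 / 1.411e+09 ≈ 15.53.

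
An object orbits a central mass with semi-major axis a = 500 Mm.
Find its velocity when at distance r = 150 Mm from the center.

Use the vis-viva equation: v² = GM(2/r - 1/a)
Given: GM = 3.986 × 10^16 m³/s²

Convert to SI: a = 500 Mm = 5e+08 m; r = 150 Mm = 1.5e+08 m.
Vis-viva: v = √(GM · (2/r − 1/a)).
2/r − 1/a = 2/1.5e+08 − 1/5e+08 = 1.13333e-08 m⁻¹.
v = √(3.986e+16 · 1.13333e-08) m/s ≈ 2.125e+04 m/s = 21.25 km/s.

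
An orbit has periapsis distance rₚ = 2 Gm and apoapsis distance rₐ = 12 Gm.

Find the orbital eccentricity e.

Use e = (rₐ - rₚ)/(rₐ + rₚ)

Convert to SI: rₚ = 2 Gm = 2e+09 m; rₐ = 12 Gm = 1.2e+10 m.
e = (rₐ − rₚ) / (rₐ + rₚ).
e = (1.2e+10 − 2e+09) / (1.2e+10 + 2e+09) = 1e+10 / 1.4e+10 ≈ 0.7143.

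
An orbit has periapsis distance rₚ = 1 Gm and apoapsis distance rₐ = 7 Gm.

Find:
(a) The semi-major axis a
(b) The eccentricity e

Convert to SI: rₚ = 1 Gm = 1e+09 m; rₐ = 7 Gm = 7e+09 m.
(a) a = (rₚ + rₐ) / 2 = (1e+09 + 7e+09) / 2 ≈ 4e+09 m = 4 Gm.
(b) e = (rₐ − rₚ) / (rₐ + rₚ) = (7e+09 − 1e+09) / (7e+09 + 1e+09) ≈ 0.75.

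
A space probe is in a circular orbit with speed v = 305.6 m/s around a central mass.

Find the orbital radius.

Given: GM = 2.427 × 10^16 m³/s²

For a circular orbit, v² = GM / r, so r = GM / v².
r = 2.427e+16 / (305.6)² m ≈ 2.599e+11 m = 2.599 × 10^11 m.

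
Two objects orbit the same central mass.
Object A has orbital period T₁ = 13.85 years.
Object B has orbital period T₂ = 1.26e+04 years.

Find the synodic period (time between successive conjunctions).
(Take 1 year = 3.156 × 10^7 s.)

Convert to SI: T₁ = 13.85 years = 4.37106e+08 s; T₂ = 1.26e+04 years = 3.97656e+11 s.
T_syn = |T₁ · T₂ / (T₁ − T₂)|.
T_syn = |4.37106e+08 · 3.97656e+11 / (4.37106e+08 − 3.97656e+11)| s ≈ 4.376e+08 s = 13.87 years.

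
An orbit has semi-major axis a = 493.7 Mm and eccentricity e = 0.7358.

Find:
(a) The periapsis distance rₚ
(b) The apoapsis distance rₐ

Convert to SI: a = 493.7 Mm = 4.937e+08 m.
(a) rₚ = a(1 − e) = 4.937e+08 · (1 − 0.7358) = 4.937e+08 · 0.2642 ≈ 1.304e+08 m = 130.4 Mm.
(b) rₐ = a(1 + e) = 4.937e+08 · (1 + 0.7358) = 4.937e+08 · 1.7358 ≈ 8.57e+08 m = 857 Mm.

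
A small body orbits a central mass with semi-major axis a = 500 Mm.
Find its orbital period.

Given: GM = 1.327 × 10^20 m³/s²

Convert to SI: a = 500 Mm = 5e+08 m.
Kepler's third law: T = 2π √(a³ / GM).
Substituting a = 5e+08 m and GM = 1.327e+20 m³/s²:
T = 2π √((5e+08)³ / 1.327e+20) s
T ≈ 6098 s = 1.694 hours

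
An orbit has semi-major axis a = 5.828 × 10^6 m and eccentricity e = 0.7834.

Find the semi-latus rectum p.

p = a (1 − e²).
p = 5.828e+06 · (1 − (0.7834)²) = 5.828e+06 · 0.386284 ≈ 2.251e+06 m = 2.251 × 10^6 m.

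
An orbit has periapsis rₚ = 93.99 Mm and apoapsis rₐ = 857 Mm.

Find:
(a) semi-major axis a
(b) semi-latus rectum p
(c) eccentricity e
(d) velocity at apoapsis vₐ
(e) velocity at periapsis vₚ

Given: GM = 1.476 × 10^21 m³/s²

Convert to SI: rₚ = 93.99 Mm = 9.399e+07 m; rₐ = 857 Mm = 8.57e+08 m.
(a) a = (rₚ + rₐ)/2 = (9.399e+07 + 8.57e+08)/2 ≈ 4.755e+08 m
(b) From a = (rₚ + rₐ)/2 = 4.75495e+08 m and e = (rₐ − rₚ)/(rₐ + rₚ) = 0.802332, p = a(1 − e²) = 4.75495e+08 · (1 − (0.802332)²) ≈ 1.694e+08 m
(c) e = (rₐ − rₚ)/(rₐ + rₚ) = (8.57e+08 − 9.399e+07)/(8.57e+08 + 9.399e+07) ≈ 0.8023
(d) With a = (rₚ + rₐ)/2 = 4.75495e+08 m, vₐ = √(GM (2/rₐ − 1/a)) = √(1.476e+21 · (2/8.57e+08 − 1/4.75495e+08)) m/s ≈ 5.835e+05 m/s
(e) With a = (rₚ + rₐ)/2 = 4.75495e+08 m, vₚ = √(GM (2/rₚ − 1/a)) = √(1.476e+21 · (2/9.399e+07 − 1/4.75495e+08)) m/s ≈ 5.32e+06 m/s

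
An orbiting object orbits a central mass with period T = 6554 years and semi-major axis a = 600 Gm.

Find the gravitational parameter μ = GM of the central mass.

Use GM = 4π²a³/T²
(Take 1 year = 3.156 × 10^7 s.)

Convert to SI: T = 6554 years = 2.06844e+11 s; a = 600 Gm = 6e+11 m.
GM = 4π² · a³ / T².
GM = 4π² · (6e+11)³ / (2.06844e+11)² m³/s² ≈ 1.993e+14 m³/s² = 1.993 × 10^14 m³/s².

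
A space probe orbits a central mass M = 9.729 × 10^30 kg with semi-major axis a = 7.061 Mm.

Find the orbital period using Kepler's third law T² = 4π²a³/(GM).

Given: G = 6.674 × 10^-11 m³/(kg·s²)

Convert to SI: a = 7.061 Mm = 7.061e+06 m.
GM = G · M = 6.674e-11 · 9.729e+30 = 6.49313e+20 m³/s².
Kepler's third law: T = 2π √(a³ / GM).
Substituting a = 7.061e+06 m and GM = 6.49313e+20 m³/s²:
T = 2π √((7.061e+06)³ / 6.49313e+20) s
T ≈ 4.626 s = 4.626 seconds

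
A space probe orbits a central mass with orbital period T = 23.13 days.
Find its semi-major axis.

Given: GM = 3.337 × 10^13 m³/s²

Convert to SI: T = 23.13 days = 1.99843e+06 s.
Invert Kepler's third law: a = (GM · T² / (4π²))^(1/3).
Substituting T = 1.99843e+06 s and GM = 3.337e+13 m³/s²:
a = (3.337e+13 · (1.99843e+06)² / (4π²))^(1/3) m
a ≈ 1.5e+08 m = 150 Mm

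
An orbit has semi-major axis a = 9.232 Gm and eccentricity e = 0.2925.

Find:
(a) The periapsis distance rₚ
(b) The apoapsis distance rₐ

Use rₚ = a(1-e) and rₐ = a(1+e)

Convert to SI: a = 9.232 Gm = 9.232e+09 m.
(a) rₚ = a(1 − e) = 9.232e+09 · (1 − 0.2925) = 9.232e+09 · 0.7075 ≈ 6.532e+09 m = 6.532 Gm.
(b) rₐ = a(1 + e) = 9.232e+09 · (1 + 0.2925) = 9.232e+09 · 1.2925 ≈ 1.193e+10 m = 11.93 Gm.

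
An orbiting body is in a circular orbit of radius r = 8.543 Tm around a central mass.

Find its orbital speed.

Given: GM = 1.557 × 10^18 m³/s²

Convert to SI: r = 8.543 Tm = 8.543e+12 m.
For a circular orbit, gravity supplies the centripetal force, so v = √(GM / r).
v = √(1.557e+18 / 8.543e+12) m/s ≈ 426.9 m/s = 426.9 m/s.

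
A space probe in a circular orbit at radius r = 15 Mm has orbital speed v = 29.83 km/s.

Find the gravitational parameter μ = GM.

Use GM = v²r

Convert to SI: r = 15 Mm = 1.5e+07 m; v = 29.83 km/s = 29830 m/s.
For a circular orbit v² = GM/r, so GM = v² · r.
GM = (29830)² · 1.5e+07 m³/s² ≈ 1.335e+16 m³/s² = 1.335 × 10^16 m³/s².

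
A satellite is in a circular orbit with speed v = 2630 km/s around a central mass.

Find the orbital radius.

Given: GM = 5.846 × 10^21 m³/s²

Convert to SI: v = 2630 km/s = 2.63e+06 m/s.
For a circular orbit, v² = GM / r, so r = GM / v².
r = 5.846e+21 / (2.63e+06)² m ≈ 8.452e+08 m = 845.2 Mm.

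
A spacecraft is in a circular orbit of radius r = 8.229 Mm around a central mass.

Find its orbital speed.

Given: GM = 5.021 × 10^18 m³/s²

Convert to SI: r = 8.229 Mm = 8.229e+06 m.
For a circular orbit, gravity supplies the centripetal force, so v = √(GM / r).
v = √(5.021e+18 / 8.229e+06) m/s ≈ 7.811e+05 m/s = 781.1 km/s.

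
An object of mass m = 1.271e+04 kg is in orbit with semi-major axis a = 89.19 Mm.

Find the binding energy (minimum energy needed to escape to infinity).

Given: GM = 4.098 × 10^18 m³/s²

Convert to SI: a = 89.19 Mm = 8.919e+07 m.
Total orbital energy is E = −GMm/(2a); binding energy is E_bind = −E = GMm/(2a).
E_bind = 4.098e+18 · 1.271e+04 / (2 · 8.919e+07) J ≈ 2.92e+14 J = 292 TJ.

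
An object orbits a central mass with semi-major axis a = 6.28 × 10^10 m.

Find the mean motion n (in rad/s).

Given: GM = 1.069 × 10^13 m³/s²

n = √(GM / a³).
n = √(1.069e+13 / (6.28e+10)³) rad/s ≈ 2.078e-10 rad/s.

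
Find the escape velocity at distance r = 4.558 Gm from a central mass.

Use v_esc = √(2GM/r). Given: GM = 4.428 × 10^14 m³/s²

Convert to SI: r = 4.558 Gm = 4.558e+09 m.
Escape velocity comes from setting total energy to zero: ½v² − GM/r = 0 ⇒ v_esc = √(2GM / r).
v_esc = √(2 · 4.428e+14 / 4.558e+09) m/s ≈ 440.8 m/s = 440.8 m/s.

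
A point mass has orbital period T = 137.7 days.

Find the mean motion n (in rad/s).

Convert to SI: T = 137.7 days = 1.18973e+07 s.
n = 2π / T.
n = 2π / 1.18973e+07 s ≈ 5.281e-07 rad/s.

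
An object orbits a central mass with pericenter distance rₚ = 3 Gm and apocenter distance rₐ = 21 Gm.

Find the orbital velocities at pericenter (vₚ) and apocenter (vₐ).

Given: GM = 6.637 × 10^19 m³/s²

Convert to SI: rₚ = 3 Gm = 3e+09 m; rₐ = 21 Gm = 2.1e+10 m.
Use the vis-viva equation v² = GM(2/r − 1/a) with a = (rₚ + rₐ)/2 = (3e+09 + 2.1e+10)/2 = 1.2e+10 m.
vₚ = √(GM · (2/rₚ − 1/a)) = √(6.637e+19 · (2/3e+09 − 1/1.2e+10)) m/s ≈ 1.968e+05 m/s = 196.8 km/s.
vₐ = √(GM · (2/rₐ − 1/a)) = √(6.637e+19 · (2/2.1e+10 − 1/1.2e+10)) m/s ≈ 2.811e+04 m/s = 28.11 km/s.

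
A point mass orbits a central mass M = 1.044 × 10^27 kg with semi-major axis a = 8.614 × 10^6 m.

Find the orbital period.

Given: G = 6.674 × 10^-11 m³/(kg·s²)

GM = G · M = 6.674e-11 · 1.044e+27 = 6.96766e+16 m³/s².
Kepler's third law: T = 2π √(a³ / GM).
Substituting a = 8.614e+06 m and GM = 6.96766e+16 m³/s²:
T = 2π √((8.614e+06)³ / 6.96766e+16) s
T ≈ 601.8 s = 10.03 minutes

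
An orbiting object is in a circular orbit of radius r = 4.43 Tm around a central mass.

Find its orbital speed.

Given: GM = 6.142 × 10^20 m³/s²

Convert to SI: r = 4.43 Tm = 4.43e+12 m.
For a circular orbit, gravity supplies the centripetal force, so v = √(GM / r).
v = √(6.142e+20 / 4.43e+12) m/s ≈ 1.177e+04 m/s = 11.77 km/s.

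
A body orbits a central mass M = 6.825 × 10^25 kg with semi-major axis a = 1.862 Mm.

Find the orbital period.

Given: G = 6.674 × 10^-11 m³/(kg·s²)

Convert to SI: a = 1.862 Mm = 1.862e+06 m.
GM = G · M = 6.674e-11 · 6.825e+25 = 4.555e+15 m³/s².
Kepler's third law: T = 2π √(a³ / GM).
Substituting a = 1.862e+06 m and GM = 4.555e+15 m³/s²:
T = 2π √((1.862e+06)³ / 4.555e+15) s
T ≈ 236.5 s = 3.942 minutes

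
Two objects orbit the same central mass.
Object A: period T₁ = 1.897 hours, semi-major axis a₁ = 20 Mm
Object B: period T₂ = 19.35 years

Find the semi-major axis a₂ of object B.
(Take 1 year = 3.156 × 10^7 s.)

Convert to SI: T₁ = 1.897 hours = 6829.2 s; a₁ = 20 Mm = 2e+07 m; T₂ = 19.35 years = 6.10686e+08 s.
Kepler's third law: (T₁/T₂)² = (a₁/a₂)³ ⇒ a₂ = a₁ · (T₂/T₁)^(2/3).
T₂/T₁ = 6.10686e+08 / 6829.2 = 89422.8.
a₂ = 2e+07 · (89422.8)^(2/3) m ≈ 3.999e+10 m = 39.99 Gm.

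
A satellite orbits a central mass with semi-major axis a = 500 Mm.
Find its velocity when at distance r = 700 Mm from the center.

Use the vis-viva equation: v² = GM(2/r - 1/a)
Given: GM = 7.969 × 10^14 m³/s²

Convert to SI: a = 500 Mm = 5e+08 m; r = 700 Mm = 7e+08 m.
Vis-viva: v = √(GM · (2/r − 1/a)).
2/r − 1/a = 2/7e+08 − 1/5e+08 = 8.57143e-10 m⁻¹.
v = √(7.969e+14 · 8.57143e-10) m/s ≈ 826.5 m/s = 826.5 m/s.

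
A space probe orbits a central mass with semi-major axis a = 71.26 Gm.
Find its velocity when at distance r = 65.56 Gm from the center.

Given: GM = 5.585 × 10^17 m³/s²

Convert to SI: a = 71.26 Gm = 7.126e+10 m; r = 65.56 Gm = 6.556e+10 m.
Vis-viva: v = √(GM · (2/r − 1/a)).
2/r − 1/a = 2/6.556e+10 − 1/7.126e+10 = 1.64733e-11 m⁻¹.
v = √(5.585e+17 · 1.64733e-11) m/s ≈ 3033 m/s = 3.033 km/s.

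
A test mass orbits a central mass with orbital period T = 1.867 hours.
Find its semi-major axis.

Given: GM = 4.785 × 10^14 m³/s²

Convert to SI: T = 1.867 hours = 6721.2 s.
Invert Kepler's third law: a = (GM · T² / (4π²))^(1/3).
Substituting T = 6721.2 s and GM = 4.785e+14 m³/s²:
a = (4.785e+14 · (6721.2)² / (4π²))^(1/3) m
a ≈ 8.181e+06 m = 8.181 Mm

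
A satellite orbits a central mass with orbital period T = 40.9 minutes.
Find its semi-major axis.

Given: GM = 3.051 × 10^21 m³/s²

Convert to SI: T = 40.9 minutes = 2454 s.
Invert Kepler's third law: a = (GM · T² / (4π²))^(1/3).
Substituting T = 2454 s and GM = 3.051e+21 m³/s²:
a = (3.051e+21 · (2454)² / (4π²))^(1/3) m
a ≈ 7.75e+08 m = 775 Mm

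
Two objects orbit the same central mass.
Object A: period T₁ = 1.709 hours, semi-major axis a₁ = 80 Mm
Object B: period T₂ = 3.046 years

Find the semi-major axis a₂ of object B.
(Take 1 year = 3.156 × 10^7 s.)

Convert to SI: T₁ = 1.709 hours = 6152.4 s; a₁ = 80 Mm = 8e+07 m; T₂ = 3.046 years = 9.61318e+07 s.
Kepler's third law: (T₁/T₂)² = (a₁/a₂)³ ⇒ a₂ = a₁ · (T₂/T₁)^(2/3).
T₂/T₁ = 9.61318e+07 / 6152.4 = 15625.1.
a₂ = 8e+07 · (15625.1)^(2/3) m ≈ 5e+10 m = 50 Gm.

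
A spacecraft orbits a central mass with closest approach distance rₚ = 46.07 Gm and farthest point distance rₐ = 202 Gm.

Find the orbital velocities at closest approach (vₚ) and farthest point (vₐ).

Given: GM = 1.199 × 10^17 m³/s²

Convert to SI: rₚ = 46.07 Gm = 4.607e+10 m; rₐ = 202 Gm = 2.02e+11 m.
Use the vis-viva equation v² = GM(2/r − 1/a) with a = (rₚ + rₐ)/2 = (4.607e+10 + 2.02e+11)/2 = 1.24035e+11 m.
vₚ = √(GM · (2/rₚ − 1/a)) = √(1.199e+17 · (2/4.607e+10 − 1/1.24035e+11)) m/s ≈ 2059 m/s = 2.059 km/s.
vₐ = √(GM · (2/rₐ − 1/a)) = √(1.199e+17 · (2/2.02e+11 − 1/1.24035e+11)) m/s ≈ 469.5 m/s = 469.5 m/s.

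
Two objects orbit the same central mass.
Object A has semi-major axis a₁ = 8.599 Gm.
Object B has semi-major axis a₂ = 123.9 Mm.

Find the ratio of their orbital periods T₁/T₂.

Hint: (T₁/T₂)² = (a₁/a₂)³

Convert to SI: a₁ = 8.599 Gm = 8.599e+09 m; a₂ = 123.9 Mm = 1.239e+08 m.
From Kepler's third law, (T₁/T₂)² = (a₁/a₂)³, so T₁/T₂ = (a₁/a₂)^(3/2).
a₁/a₂ = 8.599e+09 / 1.239e+08 = 69.4027.
T₁/T₂ = (69.4027)^(3/2) ≈ 578.2.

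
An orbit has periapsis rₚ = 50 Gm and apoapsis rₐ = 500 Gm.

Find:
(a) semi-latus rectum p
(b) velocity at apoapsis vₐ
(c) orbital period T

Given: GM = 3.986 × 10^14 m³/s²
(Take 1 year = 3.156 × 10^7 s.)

Convert to SI: rₚ = 50 Gm = 5e+10 m; rₐ = 500 Gm = 5e+11 m.
(a) From a = (rₚ + rₐ)/2 = 2.75e+11 m and e = (rₐ − rₚ)/(rₐ + rₚ) = 0.818182, p = a(1 − e²) = 2.75e+11 · (1 − (0.818182)²) ≈ 9.091e+10 m
(b) With a = (rₚ + rₐ)/2 = 2.75e+11 m, vₐ = √(GM (2/rₐ − 1/a)) = √(3.986e+14 · (2/5e+11 − 1/2.75e+11)) m/s ≈ 12.04 m/s
(c) With a = (rₚ + rₐ)/2 = 2.75e+11 m, T = 2π √(a³/GM) = 2π √((2.75e+11)³/3.986e+14) s ≈ 4.538e+10 s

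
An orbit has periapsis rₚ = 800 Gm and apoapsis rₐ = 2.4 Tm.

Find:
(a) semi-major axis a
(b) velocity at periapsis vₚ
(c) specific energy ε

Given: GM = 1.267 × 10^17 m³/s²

Convert to SI: rₚ = 800 Gm = 8e+11 m; rₐ = 2.4 Tm = 2.4e+12 m.
(a) a = (rₚ + rₐ)/2 = (8e+11 + 2.4e+12)/2 ≈ 1.6e+12 m
(b) With a = (rₚ + rₐ)/2 = 1.6e+12 m, vₚ = √(GM (2/rₚ − 1/a)) = √(1.267e+17 · (2/8e+11 − 1/1.6e+12)) m/s ≈ 487.4 m/s
(c) With a = (rₚ + rₐ)/2 = 1.6e+12 m, ε = −GM/(2a) = −1.267e+17/(2 · 1.6e+12) J/kg ≈ -3.959e+04 J/kg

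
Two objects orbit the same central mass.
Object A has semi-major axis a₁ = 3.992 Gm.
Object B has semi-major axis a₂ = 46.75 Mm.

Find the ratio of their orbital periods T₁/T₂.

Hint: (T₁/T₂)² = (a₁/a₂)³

Convert to SI: a₁ = 3.992 Gm = 3.992e+09 m; a₂ = 46.75 Mm = 4.675e+07 m.
From Kepler's third law, (T₁/T₂)² = (a₁/a₂)³, so T₁/T₂ = (a₁/a₂)^(3/2).
a₁/a₂ = 3.992e+09 / 4.675e+07 = 85.3904.
T₁/T₂ = (85.3904)^(3/2) ≈ 789.1.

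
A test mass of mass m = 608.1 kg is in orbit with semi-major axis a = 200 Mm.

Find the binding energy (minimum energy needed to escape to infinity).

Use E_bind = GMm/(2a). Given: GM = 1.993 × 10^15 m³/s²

Convert to SI: a = 200 Mm = 2e+08 m.
Total orbital energy is E = −GMm/(2a); binding energy is E_bind = −E = GMm/(2a).
E_bind = 1.993e+15 · 608.1 / (2 · 2e+08) J ≈ 3.03e+09 J = 3.03 GJ.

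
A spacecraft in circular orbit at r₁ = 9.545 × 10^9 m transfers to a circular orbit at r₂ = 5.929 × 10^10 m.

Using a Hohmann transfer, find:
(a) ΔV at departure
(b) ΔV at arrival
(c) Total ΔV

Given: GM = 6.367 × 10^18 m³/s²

Transfer semi-major axis: a_t = (r₁ + r₂)/2 = (9.545e+09 + 5.929e+10)/2 = 3.44175e+10 m.
Circular speeds: v₁ = √(GM/r₁) = 25827.3 m/s, v₂ = √(GM/r₂) = 10362.8 m/s.
Transfer speeds (vis-viva v² = GM(2/r − 1/a_t)): v₁ᵗ = 33898.5 m/s, v₂ᵗ = 5457.26 m/s.
(a) ΔV₁ = |v₁ᵗ − v₁| ≈ 8071 m/s = 8.071 km/s.
(b) ΔV₂ = |v₂ − v₂ᵗ| ≈ 4906 m/s = 4.906 km/s.
(c) ΔV_total = ΔV₁ + ΔV₂ ≈ 1.298e+04 m/s = 12.98 km/s.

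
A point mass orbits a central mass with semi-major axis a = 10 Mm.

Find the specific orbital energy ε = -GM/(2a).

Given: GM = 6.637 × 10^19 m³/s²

Convert to SI: a = 10 Mm = 1e+07 m.
ε = −GM / (2a).
ε = −6.637e+19 / (2 · 1e+07) J/kg ≈ -3.318e+12 J/kg = -3318 GJ/kg.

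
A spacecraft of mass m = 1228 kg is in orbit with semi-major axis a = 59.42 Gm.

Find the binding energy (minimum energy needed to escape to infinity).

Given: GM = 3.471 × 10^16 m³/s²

Convert to SI: a = 59.42 Gm = 5.942e+10 m.
Total orbital energy is E = −GMm/(2a); binding energy is E_bind = −E = GMm/(2a).
E_bind = 3.471e+16 · 1228 / (2 · 5.942e+10) J ≈ 3.587e+08 J = 358.7 MJ.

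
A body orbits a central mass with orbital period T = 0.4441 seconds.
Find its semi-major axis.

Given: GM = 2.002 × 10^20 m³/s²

Invert Kepler's third law: a = (GM · T² / (4π²))^(1/3).
Substituting T = 0.4441 s and GM = 2.002e+20 m³/s²:
a = (2.002e+20 · (0.4441)² / (4π²))^(1/3) m
a ≈ 1e+06 m = 1 Mm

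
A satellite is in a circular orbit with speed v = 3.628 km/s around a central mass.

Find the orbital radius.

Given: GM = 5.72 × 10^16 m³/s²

Convert to SI: v = 3.628 km/s = 3628 m/s.
For a circular orbit, v² = GM / r, so r = GM / v².
r = 5.72e+16 / (3628)² m ≈ 4.346e+09 m = 4.346 Gm.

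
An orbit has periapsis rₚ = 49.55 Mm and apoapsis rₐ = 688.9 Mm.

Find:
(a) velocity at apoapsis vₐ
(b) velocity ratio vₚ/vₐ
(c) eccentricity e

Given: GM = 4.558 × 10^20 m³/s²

Convert to SI: rₚ = 49.55 Mm = 4.955e+07 m; rₐ = 688.9 Mm = 6.889e+08 m.
(a) With a = (rₚ + rₐ)/2 = 3.69225e+08 m, vₐ = √(GM (2/rₐ − 1/a)) = √(4.558e+20 · (2/6.889e+08 − 1/3.69225e+08)) m/s ≈ 2.98e+05 m/s
(b) Conservation of angular momentum (rₚvₚ = rₐvₐ) gives vₚ/vₐ = rₐ/rₚ = 6.889e+08/4.955e+07 ≈ 13.9
(c) e = (rₐ − rₚ)/(rₐ + rₚ) = (6.889e+08 − 4.955e+07)/(6.889e+08 + 4.955e+07) ≈ 0.8658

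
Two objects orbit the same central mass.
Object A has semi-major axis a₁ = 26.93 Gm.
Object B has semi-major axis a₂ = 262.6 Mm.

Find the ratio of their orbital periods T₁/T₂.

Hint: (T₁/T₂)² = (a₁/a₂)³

Convert to SI: a₁ = 26.93 Gm = 2.693e+10 m; a₂ = 262.6 Mm = 2.626e+08 m.
From Kepler's third law, (T₁/T₂)² = (a₁/a₂)³, so T₁/T₂ = (a₁/a₂)^(3/2).
a₁/a₂ = 2.693e+10 / 2.626e+08 = 102.551.
T₁/T₂ = (102.551)^(3/2) ≈ 1039.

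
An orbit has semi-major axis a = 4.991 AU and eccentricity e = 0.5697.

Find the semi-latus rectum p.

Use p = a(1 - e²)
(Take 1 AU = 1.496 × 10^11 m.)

Convert to SI: a = 4.991 AU = 7.46654e+11 m.
p = a (1 − e²).
p = 7.46654e+11 · (1 − (0.5697)²) = 7.46654e+11 · 0.675442 ≈ 5.043e+11 m = 3.371 AU.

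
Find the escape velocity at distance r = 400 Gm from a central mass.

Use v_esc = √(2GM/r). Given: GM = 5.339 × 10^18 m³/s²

Convert to SI: r = 400 Gm = 4e+11 m.
Escape velocity comes from setting total energy to zero: ½v² − GM/r = 0 ⇒ v_esc = √(2GM / r).
v_esc = √(2 · 5.339e+18 / 4e+11) m/s ≈ 5167 m/s = 5.167 km/s.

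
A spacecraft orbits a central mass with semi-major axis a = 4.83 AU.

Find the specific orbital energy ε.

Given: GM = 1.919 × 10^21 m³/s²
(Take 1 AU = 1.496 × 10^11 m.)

Convert to SI: a = 4.83 AU = 7.22568e+11 m.
ε = −GM / (2a).
ε = −1.919e+21 / (2 · 7.22568e+11) J/kg ≈ -1.328e+09 J/kg = -1.328 GJ/kg.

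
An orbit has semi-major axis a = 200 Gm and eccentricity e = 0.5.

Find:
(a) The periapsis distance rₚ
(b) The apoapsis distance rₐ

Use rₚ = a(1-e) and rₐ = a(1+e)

Convert to SI: a = 200 Gm = 2e+11 m.
(a) rₚ = a(1 − e) = 2e+11 · (1 − 0.5) = 2e+11 · 0.5 ≈ 1e+11 m = 100 Gm.
(b) rₐ = a(1 + e) = 2e+11 · (1 + 0.5) = 2e+11 · 1.5 ≈ 3e+11 m = 300 Gm.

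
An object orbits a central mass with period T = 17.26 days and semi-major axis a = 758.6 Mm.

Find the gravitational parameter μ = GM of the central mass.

Convert to SI: T = 17.26 days = 1.49126e+06 s; a = 758.6 Mm = 7.586e+08 m.
GM = 4π² · a³ / T².
GM = 4π² · (7.586e+08)³ / (1.49126e+06)² m³/s² ≈ 7.75e+15 m³/s² = 7.75 × 10^15 m³/s².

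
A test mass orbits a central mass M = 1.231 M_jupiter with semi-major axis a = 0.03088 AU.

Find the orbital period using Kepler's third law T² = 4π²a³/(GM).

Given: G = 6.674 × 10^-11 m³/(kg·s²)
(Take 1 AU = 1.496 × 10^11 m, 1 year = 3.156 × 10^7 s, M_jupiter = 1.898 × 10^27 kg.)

Convert to SI: a = 0.03088 AU = 4.61965e+09 m; M = 1.231 M_jupiter = 2.33644e+27 kg.
GM = G · M = 6.674e-11 · 2.33644e+27 = 1.55934e+17 m³/s².
Kepler's third law: T = 2π √(a³ / GM).
Substituting a = 4.61965e+09 m and GM = 1.55934e+17 m³/s²:
T = 2π √((4.61965e+09)³ / 1.55934e+17) s
T ≈ 4.996e+06 s = 0.1583 years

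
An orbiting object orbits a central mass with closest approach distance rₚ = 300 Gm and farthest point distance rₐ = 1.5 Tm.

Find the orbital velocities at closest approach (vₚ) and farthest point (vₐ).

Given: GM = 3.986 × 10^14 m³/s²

Convert to SI: rₚ = 300 Gm = 3e+11 m; rₐ = 1.5 Tm = 1.5e+12 m.
Use the vis-viva equation v² = GM(2/r − 1/a) with a = (rₚ + rₐ)/2 = (3e+11 + 1.5e+12)/2 = 9e+11 m.
vₚ = √(GM · (2/rₚ − 1/a)) = √(3.986e+14 · (2/3e+11 − 1/9e+11)) m/s ≈ 47.06 m/s = 47.06 m/s.
vₐ = √(GM · (2/rₐ − 1/a)) = √(3.986e+14 · (2/1.5e+12 − 1/9e+11)) m/s ≈ 9.412 m/s = 9.412 m/s.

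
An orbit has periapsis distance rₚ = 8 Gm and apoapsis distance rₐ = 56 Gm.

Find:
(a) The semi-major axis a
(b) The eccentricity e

Convert to SI: rₚ = 8 Gm = 8e+09 m; rₐ = 56 Gm = 5.6e+10 m.
(a) a = (rₚ + rₐ) / 2 = (8e+09 + 5.6e+10) / 2 ≈ 3.2e+10 m = 32 Gm.
(b) e = (rₐ − rₚ) / (rₐ + rₚ) = (5.6e+10 − 8e+09) / (5.6e+10 + 8e+09) ≈ 0.75.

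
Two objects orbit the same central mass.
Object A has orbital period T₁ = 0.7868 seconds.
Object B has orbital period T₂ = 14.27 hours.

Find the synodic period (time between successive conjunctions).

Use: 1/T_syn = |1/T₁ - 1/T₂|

Convert to SI: T₂ = 14.27 hours = 51372 s.
T_syn = |T₁ · T₂ / (T₁ − T₂)|.
T_syn = |0.7868 · 51372 / (0.7868 − 51372)| s ≈ 0.7868 s = 0.7868 seconds.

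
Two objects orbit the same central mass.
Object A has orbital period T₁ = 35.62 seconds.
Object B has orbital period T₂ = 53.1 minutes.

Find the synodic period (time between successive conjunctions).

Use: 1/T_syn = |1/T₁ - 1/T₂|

Convert to SI: T₂ = 53.1 minutes = 3186 s.
T_syn = |T₁ · T₂ / (T₁ − T₂)|.
T_syn = |35.62 · 3186 / (35.62 − 3186)| s ≈ 36.02 s = 36.02 seconds.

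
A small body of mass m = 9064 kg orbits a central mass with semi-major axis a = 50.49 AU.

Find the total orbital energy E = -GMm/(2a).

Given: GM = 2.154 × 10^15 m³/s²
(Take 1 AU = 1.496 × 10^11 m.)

Convert to SI: a = 50.49 AU = 7.5533e+12 m.
E = −GMm / (2a).
E = −2.154e+15 · 9064 / (2 · 7.5533e+12) J ≈ -1.292e+06 J = -1.292 MJ.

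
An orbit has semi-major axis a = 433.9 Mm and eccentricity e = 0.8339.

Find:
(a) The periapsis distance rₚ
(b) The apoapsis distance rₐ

Convert to SI: a = 433.9 Mm = 4.339e+08 m.
(a) rₚ = a(1 − e) = 4.339e+08 · (1 − 0.8339) = 4.339e+08 · 0.1661 ≈ 7.207e+07 m = 72.07 Mm.
(b) rₐ = a(1 + e) = 4.339e+08 · (1 + 0.8339) = 4.339e+08 · 1.8339 ≈ 7.957e+08 m = 795.7 Mm.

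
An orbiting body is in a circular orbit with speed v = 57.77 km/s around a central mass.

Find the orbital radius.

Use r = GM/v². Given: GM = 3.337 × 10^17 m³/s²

Convert to SI: v = 57.77 km/s = 57770 m/s.
For a circular orbit, v² = GM / r, so r = GM / v².
r = 3.337e+17 / (57770)² m ≈ 9.999e+07 m = 99.99 Mm.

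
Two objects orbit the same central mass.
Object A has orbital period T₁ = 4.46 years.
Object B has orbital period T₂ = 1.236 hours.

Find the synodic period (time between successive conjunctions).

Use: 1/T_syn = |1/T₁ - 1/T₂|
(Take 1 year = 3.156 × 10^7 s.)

Convert to SI: T₁ = 4.46 years = 1.40758e+08 s; T₂ = 1.236 hours = 4449.6 s.
T_syn = |T₁ · T₂ / (T₁ − T₂)|.
T_syn = |1.40758e+08 · 4449.6 / (1.40758e+08 − 4449.6)| s ≈ 4450 s = 1.236 hours.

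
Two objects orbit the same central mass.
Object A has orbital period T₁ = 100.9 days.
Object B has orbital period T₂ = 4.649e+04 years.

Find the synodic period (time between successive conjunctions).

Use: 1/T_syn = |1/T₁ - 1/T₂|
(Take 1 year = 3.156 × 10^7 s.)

Convert to SI: T₁ = 100.9 days = 8.71776e+06 s; T₂ = 4.649e+04 years = 1.46722e+12 s.
T_syn = |T₁ · T₂ / (T₁ − T₂)|.
T_syn = |8.71776e+06 · 1.46722e+12 / (8.71776e+06 − 1.46722e+12)| s ≈ 8.718e+06 s = 100.9 days.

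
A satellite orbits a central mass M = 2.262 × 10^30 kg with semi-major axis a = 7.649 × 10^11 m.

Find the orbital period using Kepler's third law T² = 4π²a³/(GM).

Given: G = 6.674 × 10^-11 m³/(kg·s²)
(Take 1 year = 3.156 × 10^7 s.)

GM = G · M = 6.674e-11 · 2.262e+30 = 1.50966e+20 m³/s².
Kepler's third law: T = 2π √(a³ / GM).
Substituting a = 7.649e+11 m and GM = 1.50966e+20 m³/s²:
T = 2π √((7.649e+11)³ / 1.50966e+20) s
T ≈ 3.421e+08 s = 10.84 years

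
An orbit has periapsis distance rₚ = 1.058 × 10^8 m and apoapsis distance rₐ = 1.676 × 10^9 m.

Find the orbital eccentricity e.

e = (rₐ − rₚ) / (rₐ + rₚ).
e = (1.676e+09 − 1.058e+08) / (1.676e+09 + 1.058e+08) = 1.5702e+09 / 1.7818e+09 ≈ 0.8812.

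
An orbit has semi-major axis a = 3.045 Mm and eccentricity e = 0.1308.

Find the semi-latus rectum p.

Convert to SI: a = 3.045 Mm = 3.045e+06 m.
p = a (1 − e²).
p = 3.045e+06 · (1 − (0.1308)²) = 3.045e+06 · 0.982891 ≈ 2.993e+06 m = 2.993 Mm.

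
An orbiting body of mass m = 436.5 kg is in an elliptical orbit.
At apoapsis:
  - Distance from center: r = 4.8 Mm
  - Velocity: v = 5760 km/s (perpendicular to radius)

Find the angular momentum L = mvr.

Convert to SI: r = 4.8 Mm = 4.8e+06 m; v = 5760 km/s = 5.76e+06 m/s.
Since v is perpendicular to r, L = m · v · r.
L = 436.5 · 5.76e+06 · 4.8e+06 kg·m²/s ≈ 1.207e+16 kg·m²/s.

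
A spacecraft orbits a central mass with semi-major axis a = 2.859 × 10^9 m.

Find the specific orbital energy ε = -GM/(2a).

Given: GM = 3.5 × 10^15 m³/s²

ε = −GM / (2a).
ε = −3.5e+15 / (2 · 2.859e+09) J/kg ≈ -6.121e+05 J/kg = -612.1 kJ/kg.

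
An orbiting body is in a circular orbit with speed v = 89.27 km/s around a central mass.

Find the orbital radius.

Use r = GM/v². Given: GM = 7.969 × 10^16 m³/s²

Convert to SI: v = 89.27 km/s = 89270 m/s.
For a circular orbit, v² = GM / r, so r = GM / v².
r = 7.969e+16 / (89270)² m ≈ 1e+07 m = 10 Mm.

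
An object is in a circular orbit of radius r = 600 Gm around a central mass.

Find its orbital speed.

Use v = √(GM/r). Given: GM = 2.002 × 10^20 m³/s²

Convert to SI: r = 600 Gm = 6e+11 m.
For a circular orbit, gravity supplies the centripetal force, so v = √(GM / r).
v = √(2.002e+20 / 6e+11) m/s ≈ 1.827e+04 m/s = 18.27 km/s.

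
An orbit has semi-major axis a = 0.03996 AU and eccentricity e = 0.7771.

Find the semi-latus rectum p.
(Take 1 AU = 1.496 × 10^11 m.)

Convert to SI: a = 0.03996 AU = 5.97802e+09 m.
p = a (1 − e²).
p = 5.97802e+09 · (1 − (0.7771)²) = 5.97802e+09 · 0.396116 ≈ 2.368e+09 m = 0.01583 AU.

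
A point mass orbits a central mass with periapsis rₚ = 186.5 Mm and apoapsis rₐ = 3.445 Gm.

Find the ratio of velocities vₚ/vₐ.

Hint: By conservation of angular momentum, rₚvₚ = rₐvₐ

Convert to SI: rₚ = 186.5 Mm = 1.865e+08 m; rₐ = 3.445 Gm = 3.445e+09 m.
Conservation of angular momentum gives rₚvₚ = rₐvₐ, so vₚ/vₐ = rₐ/rₚ.
vₚ/vₐ = 3.445e+09 / 1.865e+08 ≈ 18.47.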